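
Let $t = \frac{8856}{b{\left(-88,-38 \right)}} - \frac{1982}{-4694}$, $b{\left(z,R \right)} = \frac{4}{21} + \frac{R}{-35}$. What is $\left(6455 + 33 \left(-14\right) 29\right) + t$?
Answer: $- \frac{499230}{157249} \approx -3.1748$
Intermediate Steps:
$b{\left(z,R \right)} = \frac{4}{21} - \frac{R}{35}$ ($b{\left(z,R \right)} = 4 \cdot \frac{1}{21} + R \left(- \frac{1}{35}\right) = \frac{4}{21} - \frac{R}{35}$)
$t = \frac{1091280577}{157249}$ ($t = \frac{8856}{\frac{4}{21} - - \frac{38}{35}} - \frac{1982}{-4694} = \frac{8856}{\frac{4}{21} + \frac{38}{35}} - - \frac{991}{2347} = \frac{8856}{\frac{134}{105}} + \frac{991}{2347} = 8856 \cdot \frac{105}{134} + \frac{991}{2347} = \frac{464940}{67} + \frac{991}{2347} = \frac{1091280577}{157249} \approx 6939.8$)
$\left(6455 + 33 \left(-14\right) 29\right) + t = \left(6455 + 33 \left(-14\right) 29\right) + \frac{1091280577}{157249} = \left(6455 - 13398\right) + \frac{1091280577}{157249} = -6943 + \frac{1091280577}{157249} = - \frac{499230}{157249}$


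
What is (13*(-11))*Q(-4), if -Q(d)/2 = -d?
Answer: 1144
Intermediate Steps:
Q(d) = 2*d (Q(d) = -(-2)*d = 2*d)
(13*(-11))*Q(-4) = (13*(-11))*(2*(-4)) = -143*(-8) = 1144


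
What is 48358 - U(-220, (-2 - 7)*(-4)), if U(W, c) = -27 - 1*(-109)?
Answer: 48276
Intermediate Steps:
U(W, c) = 82 (U(W, c) = -27 + 109 = 82)
48358 - U(-220, (-2 - 7)*(-4)) = 48358 - 1*82 = 48358 - 82 = 48276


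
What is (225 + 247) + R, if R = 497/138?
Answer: 65633/138 ≈ 475.60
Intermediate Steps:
R = 497/138 (R = 497*(1/138) = 497/138 ≈ 3.6014)
(225 + 247) + R = (225 + 247) + 497/138 = 472 + 497/138 = 65633/138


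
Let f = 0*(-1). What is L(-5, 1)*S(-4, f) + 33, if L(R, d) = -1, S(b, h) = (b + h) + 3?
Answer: 34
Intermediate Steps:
f = 0
S(b, h) = 3 + b + h
L(-5, 1)*S(-4, f) + 33 = -(3 - 4 + 0) + 33 = -1*(-1) + 33 = 1 + 33 = 34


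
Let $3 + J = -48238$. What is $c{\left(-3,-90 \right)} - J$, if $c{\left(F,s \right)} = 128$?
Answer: $48369$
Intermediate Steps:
$J = -48241$ ($J = -3 - 48238 = -48241$)
$c{\left(-3,-90 \right)} - J = 128 - -48241 = 128 + 48241 = 48369$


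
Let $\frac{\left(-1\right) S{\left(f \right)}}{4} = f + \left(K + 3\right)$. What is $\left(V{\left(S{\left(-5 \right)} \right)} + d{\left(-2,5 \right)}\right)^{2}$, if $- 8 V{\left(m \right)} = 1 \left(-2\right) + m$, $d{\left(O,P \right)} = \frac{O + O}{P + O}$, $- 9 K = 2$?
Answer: $\frac{6241}{1296} \approx 4.8156$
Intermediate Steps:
$K = - \frac{2}{9}$ ($K = \left(- \frac{1}{9}\right) 2 = - \frac{2}{9} \approx -0.22222$)
$d{\left(O,P \right)} = \frac{2 O}{O + P}$
$S{\left(f \right)} = - \frac{100}{9} - 4 f$ ($S{\left(f \right)} = - 4 \left(f + \left(- \frac{2}{9} + 3\right)\right) = - 4 \left(f + \frac{25}{9}\right) = - 4 \left(\frac{25}{9} + f\right) = - \frac{100}{9} - 4 f$)
$V{\left(m \right)} = \frac{1}{4} - \frac{m}{8}$ ($V{\left(m \right)} = - \frac{1 \left(-2\right) + m}{8} = - \frac{-2 + m}{8} = \frac{1}{4} - \frac{m}{8}$)
$\left(V{\left(S{\left(-5 \right)} \right)} + d{\left(-2,5 \right)}\right)^{2} = \left(\left(\frac{1}{4} - \frac{- \frac{100}{9} - -20}{8}\right) + 2 \left(-2\right) \frac{1}{-2 + 5}\right)^{2} = \left(\left(\frac{1}{4} - \frac{- \frac{100}{9} + 20}{8}\right) + 2 \left(-2\right) \frac{1}{3}\right)^{2} = \left(\left(\frac{1}{4} - \frac{10}{9}\right) + 2 \left(-2\right) \frac{1}{3}\right)^{2} = \left(\left(\frac{1}{4} - \frac{10}{9}\right) - \frac{4}{3}\right)^{2} = \left(- \frac{31}{36} - \frac{4}{3}\right)^{2} = \left(- \frac{79}{36}\right)^{2} = \frac{6241}{1296}$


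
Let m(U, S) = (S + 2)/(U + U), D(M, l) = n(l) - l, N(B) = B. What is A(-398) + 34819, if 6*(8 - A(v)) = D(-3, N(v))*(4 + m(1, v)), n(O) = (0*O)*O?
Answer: 143087/3 ≈ 47696.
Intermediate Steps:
n(O) = 0 (n(O) = 0*O = 0)
D(M, l) = -l (D(M, l) = 0 - l = -l)
m(U, S) = (2 + S)/(2*U) (m(U, S) = (2 + S)/((2*U)) = (2 + S)*(1/(2*U)) = (2 + S)/(2*U))
A(v) = 8 + v*(5 + v/2)/6 (A(v) = 8 - (-v)*(4 + (1/2)*(2 + v)/1)/6 = 8 - (-v)*(4 + (1/2)*1*(2 + v))/6 = 8 - (-v)*(4 + (1 + v/2))/6 = 8 - (-v)*(5 + v/2)/6 = 8 - (-1)*v*(5 + v/2)/6 = 8 + v*(5 + v/2)/6)
A(-398) + 34819 = (8 + (1/12)*(-398)**2 + (5/6)*(-398)) + 34819 = (8 + (1/12)*158404 - 995/3) + 34819 = (8 + 39601/3 - 995/3) + 34819 = 38630/3 + 34819 = 143087/3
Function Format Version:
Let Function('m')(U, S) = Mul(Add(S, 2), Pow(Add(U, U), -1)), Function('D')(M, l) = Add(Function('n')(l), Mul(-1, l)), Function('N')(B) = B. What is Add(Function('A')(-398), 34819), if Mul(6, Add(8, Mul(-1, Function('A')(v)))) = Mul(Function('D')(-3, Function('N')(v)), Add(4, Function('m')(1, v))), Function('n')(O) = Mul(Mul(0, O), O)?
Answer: Rational(143087, 3) ≈ 47696.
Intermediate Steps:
Function('n')(O) = 0 (Function('n')(O) = Mul(0, O) = 0)
Function('D')(M, l) = Mul(-1, l) (Function('D')(M, l) = Add(0, Mul(-1, l)) = Mul(-1, l))
Function('m')(U, S) = Mul(Rational(1, 2), Pow(U, -1), Add(2, S)) (Function('m')(U, S) = Mul(Add(2, S), Pow(Mul(2, U), -1)) = Mul(Add(2, S), Mul(Rational(1, 2), Pow(U, -1))) = Mul(Rational(1, 2), Pow(U, -1), Add(2, S)))
Function('A')(v) = Add(8, Mul(Rational(1, 6), v, Add(5, Mul(Rational(1, 2), v)))) (Function('A')(v) = Add(8, Mul(Rational(-1, 6), Mul(Mul(-1, v), Add(4, Mul(Rational(1, 2), Pow(1, -1), Add(2, v)))))) = Add(8, Mul(Rational(-1, 6), Mul(Mul(-1, v), Add(4, Mul(Rational(1, 2), 1, Add(2, v)))))) = Add(8, Mul(Rational(-1, 6), Mul(Mul(-1, v), Add(4, Add(1, Mul(Rational(1, 2), v)))))) = Add(8, Mul(Rational(-1, 6), Mul(Mul(-1, v), Add(5, Mul(Rational(1, 2), v))))) = Add(8, Mul(Rational(-1, 6), Mul(-1, v, Add(5, Mul(Rational(1, 2), v))))) = Add(8, Mul(Rational(1, 6), v, Add(5, Mul(Rational(1, 2), v)))))
Add(Function('A')(-398), 34819) = Add(Add(8, Mul(Rational(1, 12), Pow(-398, 2)), Mul(Rational(5, 6), -398)), 34819) = Add(Add(8, Mul(Rational(1, 12), 158404), Rational(-995, 3)), 34819) = Add(Add(8, Rational(39601, 3), Rational(-995, 3)), 34819) = Add(Rational(38630, 3), 34819) = Rational(143087, 3)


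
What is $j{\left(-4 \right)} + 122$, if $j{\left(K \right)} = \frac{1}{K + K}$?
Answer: $\frac{975}{8} \approx 121.88$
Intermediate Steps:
$j{\left(K \right)} = \frac{1}{2 K}$
$j{\left(-4 \right)} + 122 = \frac{1}{2 \left(-4\right)} + 122 = \frac{1}{2} \left(- \frac{1}{4}\right) + 122 = - \frac{1}{8} + 122 = \frac{975}{8}$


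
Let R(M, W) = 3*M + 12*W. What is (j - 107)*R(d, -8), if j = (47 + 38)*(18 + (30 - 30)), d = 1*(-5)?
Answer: -157953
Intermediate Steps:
d = -5
j = 1530 (j = 85*(18 + 0) = 85*18 = 1530)
(j - 107)*R(d, -8) = (1530 - 107)*(3*(-5) + 12*(-8)) = 1423*(-15 - 96) = 1423*(-111) = -157953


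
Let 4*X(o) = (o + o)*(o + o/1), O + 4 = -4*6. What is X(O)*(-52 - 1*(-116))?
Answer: 50176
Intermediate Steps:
O = -28 (O = -4 - 4*6 = -4 - 24 = -28)
X(o) = o² (X(o) = ((o + o)*(o + o/1))/4 = ((2*o)*(o + o*1))/4 = ((2*o)*(o + o))/4 = ((2*o)*(2*o))/4 = (4*o²)/4 = o²)
X(O)*(-52 - 1*(-116)) = (-28)²*(-52 - 1*(-116)) = 784*(-52 + 116) = 784*64 = 50176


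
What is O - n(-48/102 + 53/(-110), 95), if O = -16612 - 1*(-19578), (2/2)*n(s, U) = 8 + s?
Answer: 5533241/1870 ≈ 2959.0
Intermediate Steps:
n(s, U) = 8 + s
O = 2966 (O = -16612 + 19578 = 2966)
O - n(-48/102 + 53/(-110), 95) = 2966 - (8 + (-48/102 + 53/(-110))) = 2966 - (8 + (-48*1/102 + 53*(-1/110))) = 2966 - (8 + (-8/17 - 53/110)) = 2966 - (8 - 1781/1870) = 2966 - 1*13179/1870 = 2966 - 13179/1870 = 5533241/1870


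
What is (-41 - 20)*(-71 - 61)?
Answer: 8052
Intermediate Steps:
(-41 - 20)*(-71 - 61) = -61*(-132) = 8052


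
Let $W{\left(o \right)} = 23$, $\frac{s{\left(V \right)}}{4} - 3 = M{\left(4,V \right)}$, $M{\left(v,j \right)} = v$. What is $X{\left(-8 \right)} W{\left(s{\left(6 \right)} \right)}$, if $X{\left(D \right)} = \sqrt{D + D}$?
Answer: $92 i \approx 92.0 i$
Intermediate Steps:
$s{\left(V \right)} = 28$ ($s{\left(V \right)} = 12 + 4 \cdot 4 = 12 + 16 = 28$)
$X{\left(D \right)} = \sqrt{2} \sqrt{D}$ ($X{\left(D \right)} = \sqrt{2 D} = \sqrt{2} \sqrt{D}$)
$X{\left(-8 \right)} W{\left(s{\left(6 \right)} \right)} = \sqrt{2} \sqrt{-8} \cdot 23 = \sqrt{2} \cdot 2 i \sqrt{2} \cdot 23 = 4 i 23 = 92 i$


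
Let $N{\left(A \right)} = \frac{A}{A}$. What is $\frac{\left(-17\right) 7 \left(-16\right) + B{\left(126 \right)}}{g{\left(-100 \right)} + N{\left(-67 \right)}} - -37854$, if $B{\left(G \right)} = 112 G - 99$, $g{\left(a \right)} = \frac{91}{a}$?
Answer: $\frac{1932386}{9} \approx 2.1471 \cdot 10^{5}$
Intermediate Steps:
$N{\left(A \right)} = 1$
$B{\left(G \right)} = -99 + 112 G$
$\frac{\left(-17\right) 7 \left(-16\right) + B{\left(126 \right)}}{g{\left(-100 \right)} + N{\left(-67 \right)}} - -37854 = \frac{\left(-17\right) 7 \left(-16\right) + \left(-99 + 112 \cdot 126\right)}{\frac{91}{-100} + 1} - -37854 = \frac{\left(-119\right) \left(-16\right) + \left(-99 + 14112\right)}{91 \left(- \frac{1}{100}\right) + 1} + 37854 = \frac{1904 + 14013}{- \frac{91}{100} + 1} + 37854 = \frac{15917}{\frac{9}{100}} + 37854 = 15917 \cdot \frac{100}{9} + 37854 = \frac{1591700}{9} + 37854 = \frac{1932386}{9}$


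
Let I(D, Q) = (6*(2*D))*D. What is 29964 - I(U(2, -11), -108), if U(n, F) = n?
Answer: 29916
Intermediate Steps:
I(D, Q) = 12*D² (I(D, Q) = (12*D)*D = 12*D²)
29964 - I(U(2, -11), -108) = 29964 - 12*2² = 29964 - 12*4 = 29964 - 1*48 = 29964 - 48 = 29916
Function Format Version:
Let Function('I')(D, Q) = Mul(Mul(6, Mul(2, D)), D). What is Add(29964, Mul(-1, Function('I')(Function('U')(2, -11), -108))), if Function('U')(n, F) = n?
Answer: 29916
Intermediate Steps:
Function('I')(D, Q) = Mul(12, Pow(D, 2)) (Function('I')(D, Q) = Mul(Mul(12, D), D) = Mul(12, Pow(D, 2)))
Add(29964, Mul(-1, Function('I')(Function('U')(2, -11), -108))) = Add(29964, Mul(-1, Mul(12, Pow(2, 2)))) = Add(29964, Mul(-1, Mul(12, 4))) = Add(29964, Mul(-1, 48)) = Add(29964, -48) = 29916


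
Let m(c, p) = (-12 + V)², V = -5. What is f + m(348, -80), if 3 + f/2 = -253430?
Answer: -506577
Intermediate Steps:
f = -506866 (f = -6 + 2*(-253430) = -6 - 506860 = -506866)
m(c, p) = 289 (m(c, p) = (-12 - 5)² = (-17)² = 289)
f + m(348, -80) = -506866 + 289 = -506577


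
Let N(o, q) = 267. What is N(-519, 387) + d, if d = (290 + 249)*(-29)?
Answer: -15364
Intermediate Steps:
d = -15631 (d = 539*(-29) = -15631)
N(-519, 387) + d = 267 - 15631 = -15364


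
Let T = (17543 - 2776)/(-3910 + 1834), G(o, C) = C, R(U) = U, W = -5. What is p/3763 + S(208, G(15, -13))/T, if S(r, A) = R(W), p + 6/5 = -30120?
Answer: -2028699102/277841105 ≈ -7.3017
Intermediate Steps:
p = -150606/5 (p = -6/5 - 30120 = -150606/5 ≈ -30121.)
S(r, A) = -5
T = -14767/2076 (T = 14767/(-2076) = 14767*(-1/2076) = -14767/2076 ≈ -7.1132)
p/3763 + S(208, G(15, -13))/T = -150606/5/3763 - 5/(-14767/2076) = -150606/5*1/3763 - 5*(-2076/14767) = -150606/18815 + 10380/14767 = -2028699102/277841105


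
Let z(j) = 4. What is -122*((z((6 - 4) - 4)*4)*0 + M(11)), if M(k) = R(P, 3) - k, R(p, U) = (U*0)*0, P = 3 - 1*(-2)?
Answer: 1342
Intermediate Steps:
P = 5 (P = 3 + 2 = 5)
R(p, U) = 0 (R(p, U) = 0*0 = 0)
M(k) = -k (M(k) = 0 - k = -k)
-122*((z((6 - 4) - 4)*4)*0 + M(11)) = -122*((4*4)*0 - 1*11) = -122*(16*0 - 11) = -122*(0 - 11) = -122*(-11) = 1342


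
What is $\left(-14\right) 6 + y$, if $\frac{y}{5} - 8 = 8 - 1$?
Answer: $-9$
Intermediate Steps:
$y = 75$ ($y = 40 + 5 \left(8 - 1\right) = 40 + 5 \cdot 7 = 40 + 35 = 75$)
$\left(-14\right) 6 + y = \left(-14\right) 6 + 75 = -84 + 75 = -9$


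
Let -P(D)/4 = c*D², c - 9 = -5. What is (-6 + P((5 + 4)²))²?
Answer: 11021220324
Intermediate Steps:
c = 4 (c = 9 - 5 = 4)
P(D) = -16*D²
(-6 + P((5 + 4)²))² = (-6 - 16*(5 + 4)⁴)² = (-6 - 16*(9²)²)² = (-6 - 16*81²)² = (-6 - 16*6561)² = (-6 - 104976)² = (-104982)² = 11021220324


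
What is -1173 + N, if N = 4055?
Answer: 2882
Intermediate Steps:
-1173 + N = -1173 + 4055 = 2882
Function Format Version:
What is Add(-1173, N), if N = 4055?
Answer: 2882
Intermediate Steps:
Add(-1173, N) = Add(-1173, 4055) = 2882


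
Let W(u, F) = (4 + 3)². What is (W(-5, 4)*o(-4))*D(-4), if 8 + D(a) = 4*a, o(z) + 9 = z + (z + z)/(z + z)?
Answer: 14112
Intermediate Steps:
o(z) = -8 + z (o(z) = -9 + (z + (z + z)/(z + z)) = -9 + (z + (2*z)/((2*z))) = -9 + (z + (2*z)*(1/(2*z))) = -9 + (z + 1) = -9 + (1 + z) = -8 + z)
W(u, F) = 49 (W(u, F) = 7² = 49)
D(a) = -8 + 4*a
(W(-5, 4)*o(-4))*D(-4) = (49*(-8 - 4))*(-8 + 4*(-4)) = (49*(-12))*(-8 - 16) = -588*(-24) = 14112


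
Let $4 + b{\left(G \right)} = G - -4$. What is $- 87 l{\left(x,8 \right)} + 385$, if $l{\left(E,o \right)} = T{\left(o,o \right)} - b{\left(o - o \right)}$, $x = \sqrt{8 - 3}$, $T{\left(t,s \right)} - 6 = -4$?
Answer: $211$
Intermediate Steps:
$T{\left(t,s \right)} = 2$ ($T{\left(t,s \right)} = 6 - 4 = 2$)
$x = \sqrt{5} \approx 2.2361$
$b{\left(G \right)} = G$ ($b{\left(G \right)} = -4 + \left(G - -4\right) = -4 + \left(G + 4\right) = -4 + \left(4 + G\right) = G$)
$l{\left(E,o \right)} = 2$ ($l{\left(E,o \right)} = 2 - \left(o - o\right) = 2 - 0 = 2 + 0 = 2$)
$- 87 l{\left(x,8 \right)} + 385 = \left(-87\right) 2 + 385 = -174 + 385 = 211$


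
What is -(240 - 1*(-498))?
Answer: -738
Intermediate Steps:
-(240 - 1*(-498)) = -(240 + 498) = -1*738 = -738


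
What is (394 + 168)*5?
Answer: 2810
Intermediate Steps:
(394 + 168)*5 = 562*5 = 2810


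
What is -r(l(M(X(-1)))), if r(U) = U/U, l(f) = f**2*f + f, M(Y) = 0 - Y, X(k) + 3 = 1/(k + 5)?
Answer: -1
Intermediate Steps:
X(k) = -3 + 1/(5 + k) (X(k) = -3 + 1/(k + 5) = -3 + 1/(5 + k))
M(Y) = -Y
l(f) = f + f**3 (l(f) = f**3 + f = f + f**3)
r(U) = 1
-r(l(M(X(-1)))) = -1*1 = -1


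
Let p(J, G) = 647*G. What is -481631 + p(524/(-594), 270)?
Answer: -306941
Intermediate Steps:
-481631 + p(524/(-594), 270) = -481631 + 647*270 = -481631 + 174690 = -306941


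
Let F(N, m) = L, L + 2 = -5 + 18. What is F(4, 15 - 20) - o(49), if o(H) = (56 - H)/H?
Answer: 76/7 ≈ 10.857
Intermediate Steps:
L = 11 (L = -2 + (-5 + 18) = -2 + 13 = 11)
o(H) = (56 - H)/H
F(N, m) = 11
F(4, 15 - 20) - o(49) = 11 - (56 - 1*49)/49 = 11 - (56 - 49)/49 = 11 - 7/49 = 11 - 1*⅐ = 11 - ⅐ = 76/7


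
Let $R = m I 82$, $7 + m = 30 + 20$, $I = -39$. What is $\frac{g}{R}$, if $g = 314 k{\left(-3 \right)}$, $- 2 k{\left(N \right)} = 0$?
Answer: $0$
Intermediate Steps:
$k{\left(N \right)} = 0$ ($k{\left(N \right)} = \left(- \frac{1}{2}\right) 0 = 0$)
$m = 43$ ($m = -7 + \left(30 + 20\right) = -7 + 50 = 43$)
$g = 0$ ($g = 314 \cdot 0 = 0$)
$R = -137514$ ($R = 43 \left(-39\right) 82 = \left(-1677\right) 82 = -137514$)
$\frac{g}{R} = \frac{0}{-137514} = 0 \left(- \frac{1}{137514}\right) = 0$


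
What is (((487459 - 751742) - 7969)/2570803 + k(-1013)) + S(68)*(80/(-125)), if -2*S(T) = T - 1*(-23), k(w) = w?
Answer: -63240847691/64270075 ≈ -983.99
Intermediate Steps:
S(T) = -23/2 - T/2 (S(T) = -(T - 1*(-23))/2 = -(T + 23)/2 = -(23 + T)/2 = -23/2 - T/2)
(((487459 - 751742) - 7969)/2570803 + k(-1013)) + S(68)*(80/(-125)) = (((487459 - 751742) - 7969)/2570803 - 1013) + (-23/2 - 1/2*68)*(80/(-125)) = ((-264283 - 7969)*(1/2570803) - 1013) + (-23/2 - 34)*(80*(-1/125)) = (-272252*1/2570803 - 1013) - 91/2*(-16/25) = (-272252/2570803 - 1013) + 728/25 = -2604495691/2570803 + 728/25 = -63240847691/64270075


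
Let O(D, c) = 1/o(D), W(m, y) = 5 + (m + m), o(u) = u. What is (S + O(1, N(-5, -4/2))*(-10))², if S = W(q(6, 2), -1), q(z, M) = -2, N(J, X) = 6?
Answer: 81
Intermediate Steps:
W(m, y) = 5 + 2*m
O(D, c) = 1/D
S = 1 (S = 5 + 2*(-2) = 5 - 4 = 1)
(S + O(1, N(-5, -4/2))*(-10))² = (1 - 10/1)² = (1 + 1*(-10))² = (1 - 10)² = (-9)² = 81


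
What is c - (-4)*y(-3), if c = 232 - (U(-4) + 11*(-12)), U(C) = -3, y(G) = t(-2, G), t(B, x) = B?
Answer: 359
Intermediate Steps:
y(G) = -2
c = 367 (c = 232 - (-3 + 11*(-12)) = 232 - (-3 - 132) = 232 - 1*(-135) = 232 + 135 = 367)
c - (-4)*y(-3) = 367 - (-4)*(-2) = 367 - 1*8 = 367 - 8 = 359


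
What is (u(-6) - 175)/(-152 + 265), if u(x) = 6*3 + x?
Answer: -163/113 ≈ -1.4425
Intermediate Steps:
u(x) = 18 + x
(u(-6) - 175)/(-152 + 265) = ((18 - 6) - 175)/(-152 + 265) = (12 - 175)/113 = -163*1/113 = -163/113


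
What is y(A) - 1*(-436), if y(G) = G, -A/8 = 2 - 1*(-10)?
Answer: 340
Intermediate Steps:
A = -96 (A = -8*(2 - 1*(-10)) = -8*(2 + 10) = -8*12 = -96)
y(A) - 1*(-436) = -96 - 1*(-436) = -96 + 436 = 340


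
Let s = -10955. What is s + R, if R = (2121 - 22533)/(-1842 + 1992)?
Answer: -277277/25 ≈ -11091.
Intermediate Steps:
R = -3402/25 (R = -20412/150 = -20412*1/150 = -3402/25 ≈ -136.08)
s + R = -10955 - 3402/25 = -277277/25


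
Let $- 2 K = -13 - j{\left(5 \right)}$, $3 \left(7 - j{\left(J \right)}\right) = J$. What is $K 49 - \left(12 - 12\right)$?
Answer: $\frac{2695}{6} \approx 449.17$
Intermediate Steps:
$j{\left(J \right)} = 7 - \frac{J}{3}$
$K = \frac{55}{6}$ ($K = - \frac{-13 - \left(7 - \frac{5}{3}\right)}{2} = - \frac{-13 - \frac{16}{3}}{2} = \left(- \frac{1}{2}\right) \left(- \frac{55}{3}\right) = \frac{55}{6} \approx 9.1667$)
$K 49 - \left(12 - 12\right) = \frac{55}{6} \cdot 49 - \left(12 - 12\right) = \frac{2695}{6} - 0 = \frac{2695}{6} + \left(-12 + 12\right) = \frac{2695}{6} + 0 = \frac{2695}{6}$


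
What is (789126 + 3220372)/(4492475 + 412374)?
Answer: 4009498/4904849 ≈ 0.81746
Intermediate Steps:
(789126 + 3220372)/(4492475 + 412374) = 4009498/4904849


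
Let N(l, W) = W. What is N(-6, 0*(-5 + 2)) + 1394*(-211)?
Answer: -294134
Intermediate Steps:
N(-6, 0*(-5 + 2)) + 1394*(-211) = 0*(-5 + 2) + 1394*(-211) = 0*(-3) - 294134 = 0 - 294134 = -294134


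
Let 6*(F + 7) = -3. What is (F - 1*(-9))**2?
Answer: 9/4 ≈ 2.2500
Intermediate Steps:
F = -15/2 (F = -7 + (1/6)*(-3) = -7 - 1/2 = -15/2 ≈ -7.5000)
(F - 1*(-9))**2 = (-15/2 - 1*(-9))**2 = (-15/2 + 9)**2 = (3/2)**2 = 9/4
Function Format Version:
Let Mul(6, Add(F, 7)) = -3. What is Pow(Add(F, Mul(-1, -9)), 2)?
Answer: Rational(9, 4) ≈ 2.2500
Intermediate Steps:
F = Rational(-15, 2) (F = Add(-7, Mul(Rational(1, 6), -3)) = Add(-7, Rational(-1, 2)) = Rational(-15, 2) ≈ -7.5000)
Pow(Add(F, Mul(-1, -9)), 2) = Pow(Add(Rational(-15, 2), Mul(-1, -9)), 2) = Pow(Add(Rational(-15, 2), 9), 2) = Pow(Rational(3, 2), 2) = Rational(9, 4)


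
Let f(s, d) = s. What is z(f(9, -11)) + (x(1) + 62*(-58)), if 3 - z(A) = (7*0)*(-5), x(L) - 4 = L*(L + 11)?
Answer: -3577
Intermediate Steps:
x(L) = 4 + L*(11 + L) (x(L) = 4 + L*(L + 11) = 4 + L*(11 + L))
z(A) = 3 (z(A) = 3 - 7*0*(-5) = 3 - 0*(-5) = 3 - 1*0 = 3 + 0 = 3)
z(f(9, -11)) + (x(1) + 62*(-58)) = 3 + ((4 + 1**2 + 11*1) + 62*(-58)) = 3 + ((4 + 1 + 11) - 3596) = 3 + (16 - 3596) = 3 - 3580 = -3577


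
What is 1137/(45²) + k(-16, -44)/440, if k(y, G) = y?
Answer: 3899/7425 ≈ 0.52512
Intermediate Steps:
1137/(45²) + k(-16, -44)/440 = 1137/(45²) - 16/440 = 1137/2025 - 16*1/440 = 1137*(1/2025) - 2/55 = 379/675 - 2/55 = 3899/7425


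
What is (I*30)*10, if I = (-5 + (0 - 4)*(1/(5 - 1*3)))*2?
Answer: -4200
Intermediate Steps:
I = -14 (I = (-5 - 4/(5 - 3))*2 = (-5 - 4/2)*2 = (-5 - 4*½)*2 = (-5 - 2)*2 = -7*2 = -14)
(I*30)*10 = -14*30*10 = -420*10 = -4200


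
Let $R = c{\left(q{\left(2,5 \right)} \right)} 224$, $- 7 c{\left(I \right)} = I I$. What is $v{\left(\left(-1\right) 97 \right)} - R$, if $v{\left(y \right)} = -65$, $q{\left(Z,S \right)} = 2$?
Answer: $63$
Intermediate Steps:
$c{\left(I \right)} = - \frac{I^{2}}{7}$ ($c{\left(I \right)} = - \frac{I I}{7} = - \frac{I^{2}}{7}$)
$R = -128$ ($R = - \frac{2^{2}}{7} \cdot 224 = \left(- \frac{1}{7}\right) 4 \cdot 224 = \left(- \frac{4}{7}\right) 224 = -128$)
$v{\left(\left(-1\right) 97 \right)} - R = -65 - -128 = -65 + 128 = 63$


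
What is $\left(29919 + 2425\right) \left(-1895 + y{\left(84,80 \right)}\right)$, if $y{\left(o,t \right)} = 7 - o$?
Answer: $-63782368$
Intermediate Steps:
$\left(29919 + 2425\right) \left(-1895 + y{\left(84,80 \right)}\right) = \left(29919 + 2425\right) \left(-1895 + \left(7 - 84\right)\right) = 32344 \left(-1895 + \left(7 - 84\right)\right) = 32344 \left(-1895 - 77\right) = 32344 \left(-1972\right) = -63782368$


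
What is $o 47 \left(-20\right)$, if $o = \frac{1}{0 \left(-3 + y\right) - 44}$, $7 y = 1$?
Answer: $\frac{235}{11} \approx 21.364$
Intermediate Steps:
$y = \frac{1}{7}$ ($y = \frac{1}{7} \cdot 1 = \frac{1}{7} \approx 0.14286$)
$o = - \frac{1}{44}$ ($o = \frac{1}{0 \left(-3 + \frac{1}{7}\right) - 44} = \frac{1}{0 \left(- \frac{20}{7}\right) - 44} = \frac{1}{0 - 44} = \frac{1}{-44} = - \frac{1}{44} \approx -0.022727$)
$o 47 \left(-20\right) = \left(- \frac{1}{44}\right) 47 \left(-20\right) = \left(- \frac{47}{44}\right) \left(-20\right) = \frac{235}{11}$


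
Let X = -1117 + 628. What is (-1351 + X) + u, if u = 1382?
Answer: -458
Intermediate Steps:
X = -489
(-1351 + X) + u = (-1351 - 489) + 1382 = -1840 + 1382 = -458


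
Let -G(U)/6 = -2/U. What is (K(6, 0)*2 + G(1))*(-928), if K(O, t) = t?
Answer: -11136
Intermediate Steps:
G(U) = 12/U (G(U) = -(-12)/U = 12/U)
(K(6, 0)*2 + G(1))*(-928) = (0*2 + 12/1)*(-928) = (0 + 12*1)*(-928) = (0 + 12)*(-928) = 12*(-928) = -11136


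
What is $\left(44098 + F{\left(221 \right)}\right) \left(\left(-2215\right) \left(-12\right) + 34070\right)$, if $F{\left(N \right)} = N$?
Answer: $2687947350$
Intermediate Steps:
$\left(44098 + F{\left(221 \right)}\right) \left(\left(-2215\right) \left(-12\right) + 34070\right) = \left(44098 + 221\right) \left(\left(-2215\right) \left(-12\right) + 34070\right) = 44319 \left(26580 + 34070\right) = 44319 \cdot 60650 = 2687947350$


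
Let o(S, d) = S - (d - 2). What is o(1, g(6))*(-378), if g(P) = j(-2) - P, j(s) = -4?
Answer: -4914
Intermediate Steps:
g(P) = -4 - P
o(S, d) = 2 + S - d (o(S, d) = S - (-2 + d) = S + (2 - d) = 2 + S - d)
o(1, g(6))*(-378) = (2 + 1 - (-4 - 1*6))*(-378) = (2 + 1 - (-4 - 6))*(-378) = (2 + 1 - 1*(-10))*(-378) = (2 + 1 + 10)*(-378) = 13*(-378) = -4914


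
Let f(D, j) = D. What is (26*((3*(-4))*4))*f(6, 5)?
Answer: -7488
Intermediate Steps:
(26*((3*(-4))*4))*f(6, 5) = (26*((3*(-4))*4))*6 = (26*(-12*4))*6 = (26*(-48))*6 = -1248*6 = -7488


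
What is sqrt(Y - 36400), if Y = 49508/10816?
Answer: I*sqrt(98413223)/52 ≈ 190.78*I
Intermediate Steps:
Y = 12377/2704 (Y = 49508*(1/10816) = 12377/2704 ≈ 4.5773)
sqrt(Y - 36400) = sqrt(12377/2704 - 36400) = sqrt(-98413223/2704) = I*sqrt(98413223)/52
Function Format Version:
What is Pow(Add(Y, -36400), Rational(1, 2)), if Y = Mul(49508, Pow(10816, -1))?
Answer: Mul(Rational(1, 52), I, Pow(98413223, Rational(1, 2))) ≈ Mul(190.78, I)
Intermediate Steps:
Y = Rational(12377, 2704) (Y = Mul(49508, Rational(1, 10816)) = Rational(12377, 2704) ≈ 4.5773)
Pow(Add(Y, -36400), Rational(1, 2)) = Pow(Add(Rational(12377, 2704), -36400), Rational(1, 2)) = Pow(Rational(-98413223, 2704), Rational(1, 2)) = Mul(Rational(1, 52), I, Pow(98413223, Rational(1, 2)))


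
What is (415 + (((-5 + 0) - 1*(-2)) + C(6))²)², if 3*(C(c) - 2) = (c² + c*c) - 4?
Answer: 63361600/81 ≈ 7.8224e+5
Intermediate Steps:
C(c) = ⅔ + 2*c²/3 (C(c) = 2 + ((c² + c*c) - 4)/3 = 2 + ((c² + c²) - 4)/3 = 2 + (2*c² - 4)/3 = 2 + (-4 + 2*c²)/3 = 2 + (-4/3 + 2*c²/3) = ⅔ + 2*c²/3)
(415 + (((-5 + 0) - 1*(-2)) + C(6))²)² = (415 + (((-5 + 0) - 1*(-2)) + (⅔ + (⅔)*6²))²)² = (415 + ((-5 + 2) + (⅔ + (⅔)*36))²)² = (415 + (-3 + (⅔ + 24))²)² = (415 + (-3 + 74/3)²)² = (415 + (65/3)²)² = (415 + 4225/9)² = (7960/9)² = 63361600/81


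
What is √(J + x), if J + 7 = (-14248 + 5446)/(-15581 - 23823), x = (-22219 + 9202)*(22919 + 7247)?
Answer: 23*I*√288133395031966/19702 ≈ 19816.0*I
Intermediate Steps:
x = -392670822 (x = -13017*30166 = -392670822)
J = -133513/19702 (J = -7 + (-14248 + 5446)/(-15581 - 23823) = -7 - 8802/(-39404) = -7 - 8802*(-1/39404) = -7 + 4401/19702 = -133513/19702 ≈ -6.7766)
√(J + x) = √(-133513/19702 - 392670822) = √(-7736400668557/19702) = 23*I*√288133395031966/19702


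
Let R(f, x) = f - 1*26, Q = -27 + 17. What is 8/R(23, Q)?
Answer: -8/3 ≈ -2.6667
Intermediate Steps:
Q = -10
R(f, x) = -26 + f (R(f, x) = f - 26 = -26 + f)
8/R(23, Q) = 8/(-26 + 23) = 8/(-3) = 8*(-⅓) = -8/3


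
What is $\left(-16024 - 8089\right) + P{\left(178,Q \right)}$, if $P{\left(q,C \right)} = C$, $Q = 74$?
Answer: $-24039$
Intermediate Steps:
$\left(-16024 - 8089\right) + P{\left(178,Q \right)} = \left(-16024 - 8089\right) + 74 = -24113 + 74 = -24039$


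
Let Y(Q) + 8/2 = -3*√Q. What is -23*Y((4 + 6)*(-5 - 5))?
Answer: 92 + 690*I ≈ 92.0 + 690.0*I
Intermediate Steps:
Y(Q) = -4 - 3*√Q
-23*Y((4 + 6)*(-5 - 5)) = -23*(-4 - 3*√(-5 - 5)*√(4 + 6)) = -23*(-4 - 3*10*I) = -23*(-4 - 30*I) = 92 + 690*I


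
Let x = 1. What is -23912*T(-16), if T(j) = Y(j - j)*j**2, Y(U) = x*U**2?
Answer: 0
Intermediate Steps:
Y(U) = U**2 (Y(U) = 1*U**2 = U**2)
T(j) = 0 (T(j) = (j - j)**2*j**2 = 0**2*j**2 = 0*j**2 = 0)
-23912*T(-16) = -23912*0 = 0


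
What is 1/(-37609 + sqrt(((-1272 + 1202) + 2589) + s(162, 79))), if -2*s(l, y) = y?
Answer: -75218/2828868803 - 3*sqrt(1102)/2828868803 ≈ -2.6625e-5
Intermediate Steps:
s(l, y) = -y/2
1/(-37609 + sqrt(((-1272 + 1202) + 2589) + s(162, 79))) = 1/(-37609 + sqrt(((-1272 + 1202) + 2589) - 1/2*79)) = 1/(-37609 + sqrt((-70 + 2589) - 79/2)) = 1/(-37609 + sqrt(2519 - 79/2)) = 1/(-37609 + sqrt(4959/2)) = 1/(-37609 + 3*sqrt(1102)/2)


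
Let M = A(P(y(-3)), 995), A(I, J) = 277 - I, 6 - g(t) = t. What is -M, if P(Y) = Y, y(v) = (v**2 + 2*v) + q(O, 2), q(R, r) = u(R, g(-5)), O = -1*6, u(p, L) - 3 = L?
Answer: -260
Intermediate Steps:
g(t) = 6 - t
u(p, L) = 3 + L
O = -6
q(R, r) = 14 (q(R, r) = 3 + (6 - 1*(-5)) = 3 + (6 + 5) = 3 + 11 = 14)
y(v) = 14 + v**2 + 2*v (y(v) = (v**2 + 2*v) + 14 = 14 + v**2 + 2*v)
M = 260 (M = 277 - (14 + (-3)**2 + 2*(-3)) = 277 - (14 + 9 - 6) = 277 - 1*17 = 277 - 17 = 260)
-M = -1*260 = -260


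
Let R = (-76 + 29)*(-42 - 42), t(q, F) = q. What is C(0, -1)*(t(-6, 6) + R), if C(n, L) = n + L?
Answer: -3942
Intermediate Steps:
C(n, L) = L + n
R = 3948 (R = -47*(-84) = 3948)
C(0, -1)*(t(-6, 6) + R) = (-1 + 0)*(-6 + 3948) = -1*3942 = -3942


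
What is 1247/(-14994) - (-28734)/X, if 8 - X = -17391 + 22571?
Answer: -18220295/3231207 ≈ -5.6388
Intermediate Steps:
X = -5172 (X = 8 - (-17391 + 22571) = 8 - 1*5180 = 8 - 5180 = -5172)
1247/(-14994) - (-28734)/X = 1247/(-14994) - (-28734)/(-5172) = 1247*(-1/14994) - (-28734)*(-1)/5172 = -1247/14994 - 1*4789/862 = -1247/14994 - 4789/862 = -18220295/3231207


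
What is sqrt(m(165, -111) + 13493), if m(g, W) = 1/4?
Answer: 3*sqrt(5997)/2 ≈ 116.16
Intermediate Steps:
m(g, W) = 1/4
sqrt(m(165, -111) + 13493) = sqrt(1/4 + 13493) = sqrt(53973/4) = 3*sqrt(5997)/2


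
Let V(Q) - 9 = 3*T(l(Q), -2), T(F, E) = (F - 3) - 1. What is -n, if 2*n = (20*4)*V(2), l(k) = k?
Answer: -120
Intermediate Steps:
T(F, E) = -4 + F (T(F, E) = (-3 + F) - 1 = -4 + F)
V(Q) = -3 + 3*Q (V(Q) = 9 + 3*(-4 + Q) = 9 + (-12 + 3*Q) = -3 + 3*Q)
n = 120 (n = ((20*4)*(-3 + 3*2))/2 = (80*(-3 + 6))/2 = (80*3)/2 = (½)*240 = 120)
-n = -1*120 = -120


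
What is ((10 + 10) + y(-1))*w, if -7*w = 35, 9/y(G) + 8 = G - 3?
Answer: -385/4 ≈ -96.250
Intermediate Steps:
y(G) = 9/(-11 + G) (y(G) = 9/(-8 + (G - 3)) = 9/(-8 + (-3 + G)) = 9/(-11 + G))
w = -5 (w = -⅐*35 = -5)
((10 + 10) + y(-1))*w = ((10 + 10) + 9/(-11 - 1))*(-5) = (20 + 9/(-12))*(-5) = (20 + 9*(-1/12))*(-5) = (20 - ¾)*(-5) = (77/4)*(-5) = -385/4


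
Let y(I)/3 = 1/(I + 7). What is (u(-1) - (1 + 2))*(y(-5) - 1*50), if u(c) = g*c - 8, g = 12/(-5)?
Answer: 4171/10 ≈ 417.10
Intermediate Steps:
y(I) = 3/(7 + I) (y(I) = 3/(I + 7) = 3/(7 + I))
g = -12/5 (g = 12*(-⅕) = -12/5 ≈ -2.4000)
u(c) = -8 - 12*c/5 (u(c) = -12*c/5 - 8 = -8 - 12*c/5)
(u(-1) - (1 + 2))*(y(-5) - 1*50) = ((-8 - 12/5*(-1)) - (1 + 2))*(3/(7 - 5) - 1*50) = ((-8 + 12/5) - 1*3)*(3/2 - 50) = (-28/5 - 3)*(3*(½) - 50) = -43*(3/2 - 50)/5 = -43/5*(-97/2) = 4171/10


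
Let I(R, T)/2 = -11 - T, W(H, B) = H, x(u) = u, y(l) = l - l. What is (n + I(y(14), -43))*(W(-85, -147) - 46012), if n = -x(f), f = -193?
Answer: -11846929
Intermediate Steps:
y(l) = 0
I(R, T) = -22 - 2*T (I(R, T) = 2*(-11 - T) = -22 - 2*T)
n = 193 (n = -1*(-193) = 193)
(n + I(y(14), -43))*(W(-85, -147) - 46012) = (193 + (-22 - 2*(-43)))*(-85 - 46012) = (193 + (-22 + 86))*(-46097) = (193 + 64)*(-46097) = 257*(-46097) = -11846929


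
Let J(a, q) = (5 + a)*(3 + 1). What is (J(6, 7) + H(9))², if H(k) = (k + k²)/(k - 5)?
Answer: 17689/4 ≈ 4422.3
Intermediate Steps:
J(a, q) = 20 + 4*a (J(a, q) = (5 + a)*4 = 20 + 4*a)
H(k) = (k + k²)/(-5 + k)
(J(6, 7) + H(9))² = ((20 + 4*6) + 9*(1 + 9)/(-5 + 9))² = ((20 + 24) + 9*10/4)² = (44 + 9*(¼)*10)² = (44 + 45/2)² = (133/2)² = 17689/4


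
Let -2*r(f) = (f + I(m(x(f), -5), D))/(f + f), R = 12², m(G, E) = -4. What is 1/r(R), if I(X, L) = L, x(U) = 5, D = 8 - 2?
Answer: -96/25 ≈ -3.8400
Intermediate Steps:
D = 6
R = 144
r(f) = -(6 + f)/(4*f) (r(f) = -(f + 6)/(2*(f + f)) = -(6 + f)/(2*(2*f)) = -(6 + f)*1/(2*f)/2 = -(6 + f)/(4*f))
1/r(R) = 1/((¼)*(-6 - 1*144)/144) = 1/((¼)*(1/144)*(-6 - 144)) = 1/((¼)*(1/144)*(-150)) = 1/(-25/96) = -96/25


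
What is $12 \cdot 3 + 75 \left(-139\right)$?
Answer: $-10389$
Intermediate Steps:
$12 \cdot 3 + 75 \left(-139\right) = 36 - 10425 = -10389$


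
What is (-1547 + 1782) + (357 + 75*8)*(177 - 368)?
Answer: -182552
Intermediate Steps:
(-1547 + 1782) + (357 + 75*8)*(177 - 368) = 235 + (357 + 600)*(-191) = 235 + 957*(-191) = 235 - 182787 = -182552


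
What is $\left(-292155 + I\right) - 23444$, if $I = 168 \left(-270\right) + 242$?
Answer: $-360717$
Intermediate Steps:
$I = -45118$ ($I = -45360 + 242 = -45118$)
$\left(-292155 + I\right) - 23444 = \left(-292155 - 45118\right) - 23444 = -337273 - 23444 = -360717$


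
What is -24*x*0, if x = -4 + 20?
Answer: 0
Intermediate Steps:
x = 16
-24*x*0 = -24*16*0 = -384*0 = 0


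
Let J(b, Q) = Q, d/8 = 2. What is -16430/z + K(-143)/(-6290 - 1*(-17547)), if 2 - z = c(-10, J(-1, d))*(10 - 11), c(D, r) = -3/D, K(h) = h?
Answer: -1849528389/258911 ≈ -7143.5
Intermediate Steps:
d = 16 (d = 8*2 = 16)
z = 23/10 (z = 2 - (-3/(-10))*(10 - 11) = 2 - (-3*(-⅒))*(-1) = 2 - 3*(-1)/10 = 2 - 1*(-3/10) = 2 + 3/10 = 23/10 ≈ 2.3000)
-16430/z + K(-143)/(-6290 - 1*(-17547)) = -16430/23/10 - 143/(-6290 - 1*(-17547)) = -16430*10/23 - 143/(-6290 + 17547) = -164300/23 - 143/11257 = -1849528389/258911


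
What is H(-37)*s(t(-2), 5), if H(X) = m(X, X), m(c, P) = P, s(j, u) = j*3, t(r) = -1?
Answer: 111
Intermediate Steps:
s(j, u) = 3*j
H(X) = X
H(-37)*s(t(-2), 5) = -111*(-1) = -37*(-3) = 111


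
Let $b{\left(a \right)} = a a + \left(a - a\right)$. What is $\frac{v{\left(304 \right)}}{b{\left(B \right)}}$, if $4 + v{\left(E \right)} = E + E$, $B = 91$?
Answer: $\frac{604}{8281} \approx 0.072938$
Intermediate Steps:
$b{\left(a \right)} = a^{2}$ ($b{\left(a \right)} = a^{2} + 0 = a^{2}$)
$v{\left(E \right)} = -4 + 2 E$ ($v{\left(E \right)} = -4 + \left(E + E\right) = -4 + 2 E$)
$\frac{v{\left(304 \right)}}{b{\left(B \right)}} = \frac{-4 + 2 \cdot 304}{91^{2}} = \frac{-4 + 608}{8281} = 604 \cdot \frac{1}{8281} = \frac{604}{8281}$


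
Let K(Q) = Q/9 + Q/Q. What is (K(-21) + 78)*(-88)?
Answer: -20240/3 ≈ -6746.7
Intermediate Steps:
K(Q) = 1 + Q/9 (K(Q) = Q*(1/9) + 1 = Q/9 + 1 = 1 + Q/9)
(K(-21) + 78)*(-88) = ((1 + (1/9)*(-21)) + 78)*(-88) = ((1 - 7/3) + 78)*(-88) = (-4/3 + 78)*(-88) = (230/3)*(-88) = -20240/3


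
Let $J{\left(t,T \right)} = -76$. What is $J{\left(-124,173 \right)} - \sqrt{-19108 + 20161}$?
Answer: $-76 - 9 \sqrt{13} \approx -108.45$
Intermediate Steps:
$J{\left(-124,173 \right)} - \sqrt{-19108 + 20161} = -76 - \sqrt{-19108 + 20161} = -76 - \sqrt{1053} = -76 - 9 \sqrt{13}$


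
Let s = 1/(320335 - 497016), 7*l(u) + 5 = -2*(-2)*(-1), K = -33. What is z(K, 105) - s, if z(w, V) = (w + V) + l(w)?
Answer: 87457102/1236767 ≈ 70.714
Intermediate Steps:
l(u) = -9/7 (l(u) = -5/7 + (-2*(-2)*(-1))/7 = -5/7 + (4*(-1))/7 = -5/7 + (⅐)*(-4) = -5/7 - 4/7 = -9/7)
z(w, V) = -9/7 + V + w (z(w, V) = (w + V) - 9/7 = (V + w) - 9/7 = -9/7 + V + w)
s = -1/176681 (s = 1/(-176681) = -1/176681 ≈ -5.6599e-6)
z(K, 105) - s = (-9/7 + 105 - 33) - 1*(-1/176681) = 495/7 + 1/176681 = 87457102/1236767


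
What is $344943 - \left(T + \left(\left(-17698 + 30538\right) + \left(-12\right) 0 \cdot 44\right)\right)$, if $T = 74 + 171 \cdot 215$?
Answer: $295264$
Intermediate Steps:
$T = 36839$ ($T = 74 + 36765 = 36839$)
$344943 - \left(T + \left(\left(-17698 + 30538\right) + \left(-12\right) 0 \cdot 44\right)\right) = 344943 - \left(36839 + \left(\left(-17698 + 30538\right) + \left(-12\right) 0 \cdot 44\right)\right) = 344943 - \left(36839 + \left(12840 + 0 \cdot 44\right)\right) = 344943 - \left(36839 + \left(12840 + 0\right)\right) = 344943 - \left(36839 + 12840\right) = 344943 - 49679 = 295264$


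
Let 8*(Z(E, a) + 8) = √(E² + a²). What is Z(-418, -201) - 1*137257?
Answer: -137265 + 5*√8605/8 ≈ -1.3721e+5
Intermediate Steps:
Z(E, a) = -8 + √(E² + a²)/8
Z(-418, -201) - 1*137257 = (-8 + √((-418)² + (-201)²)/8) - 1*137257 = (-8 + √(174724 + 40401)/8) - 137257 = (-8 + √215125/8) - 137257 = (-8 + (5*√8605)/8) - 137257 = (-8 + 5*√8605/8) - 137257 = -137265 + 5*√8605/8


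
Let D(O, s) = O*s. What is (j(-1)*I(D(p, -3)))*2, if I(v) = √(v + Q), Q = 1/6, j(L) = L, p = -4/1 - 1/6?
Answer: -2*√114/3 ≈ -7.1180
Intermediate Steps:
p = -25/6 (p = -4*1 - 1*⅙ = -4 - ⅙ = -25/6 ≈ -4.1667)
Q = ⅙ ≈ 0.16667
I(v) = √(⅙ + v) (I(v) = √(v + ⅙) = √(⅙ + v))
(j(-1)*I(D(p, -3)))*2 = -√(6 + 36*(-25/6*(-3)))/6*2 = -√(6 + 36*(25/2))/6*2 = -√(6 + 450)/6*2 = -√456/6*2 = -2*√114/6*2 = -√114/3*2 = -2*√114/3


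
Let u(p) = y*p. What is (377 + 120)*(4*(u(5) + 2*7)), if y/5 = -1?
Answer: -21868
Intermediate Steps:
y = -5 (y = 5*(-1) = -5)
u(p) = -5*p
(377 + 120)*(4*(u(5) + 2*7)) = (377 + 120)*(4*(-5*5 + 2*7)) = 497*(4*(-25 + 14)) = 497*(4*(-11)) = 497*(-44) = -21868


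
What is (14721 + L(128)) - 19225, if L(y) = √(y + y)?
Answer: -4488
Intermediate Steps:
L(y) = √2*√y (L(y) = √(2*y) = √2*√y)
(14721 + L(128)) - 19225 = (14721 + √2*√128) - 19225 = (14721 + √2*(8*√2)) - 19225 = (14721 + 16) - 19225 = 14737 - 19225 = -4488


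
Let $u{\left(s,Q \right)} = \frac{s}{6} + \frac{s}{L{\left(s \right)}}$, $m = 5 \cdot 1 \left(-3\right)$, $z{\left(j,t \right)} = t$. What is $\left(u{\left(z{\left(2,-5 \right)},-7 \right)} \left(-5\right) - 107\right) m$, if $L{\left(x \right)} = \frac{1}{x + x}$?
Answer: $\frac{10585}{2} \approx 5292.5$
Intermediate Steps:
$L{\left(x \right)} = \frac{1}{2 x}$
$m = -15$ ($m = 5 \left(-3\right) = -15$)
$u{\left(s,Q \right)} = 2 s^{2} + \frac{s}{6}$ ($u{\left(s,Q \right)} = \frac{s}{6} + \frac{s}{\frac{1}{2} \frac{1}{s}} = s \frac{1}{6} + s 2 s = \frac{s}{6} + 2 s^{2} = 2 s^{2} + \frac{s}{6}$)
$\left(u{\left(z{\left(2,-5 \right)},-7 \right)} \left(-5\right) - 107\right) m = \left(\frac{1}{6} \left(-5\right) \left(1 + 12 \left(-5\right)\right) \left(-5\right) - 107\right) \left(-15\right) = \left(\frac{1}{6} \left(-5\right) \left(1 - 60\right) \left(-5\right) - 107\right) \left(-15\right) = \left(\frac{1}{6} \left(-5\right) \left(-59\right) \left(-5\right) - 107\right) \left(-15\right) = \left(\frac{295}{6} \left(-5\right) - 107\right) \left(-15\right) = \left(- \frac{1475}{6} - 107\right) \left(-15\right) = \left(- \frac{2117}{6}\right) \left(-15\right) = \frac{10585}{2}$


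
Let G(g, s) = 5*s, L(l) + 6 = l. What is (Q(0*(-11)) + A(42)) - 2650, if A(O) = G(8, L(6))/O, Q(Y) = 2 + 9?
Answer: -2639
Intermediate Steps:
L(l) = -6 + l
Q(Y) = 11
A(O) = 0 (A(O) = (5*(-6 + 6))/O = (5*0)/O = 0/O = 0)
(Q(0*(-11)) + A(42)) - 2650 = (11 + 0) - 2650 = 11 - 2650 = -2639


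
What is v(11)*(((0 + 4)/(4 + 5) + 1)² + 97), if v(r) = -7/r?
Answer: -56182/891 ≈ -63.055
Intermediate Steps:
v(11)*(((0 + 4)/(4 + 5) + 1)² + 97) = (-7/11)*(((0 + 4)/(4 + 5) + 1)² + 97) = (-7*1/11)*((4/9 + 1)² + 97) = -7*((4*(⅑) + 1)² + 97)/11 = -7*((4/9 + 1)² + 97)/11 = -7*((13/9)² + 97)/11 = -7*(169/81 + 97)/11 = -7/11*8026/81 = -56182/891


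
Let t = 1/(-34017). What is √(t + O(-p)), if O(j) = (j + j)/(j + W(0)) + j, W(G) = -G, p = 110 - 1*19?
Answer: 7*I*√2101774362/34017 ≈ 9.434*I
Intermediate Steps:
p = 91 (p = 110 - 19 = 91)
O(j) = 2 + j (O(j) = (j + j)/(j - 1*0) + j = (2*j)/(j + 0) + j = (2*j)/j + j = 2 + j)
t = -1/34017 ≈ -2.9397e-5
√(t + O(-p)) = √(-1/34017 + (2 - 1*91)) = √(-1/34017 + (2 - 91)) = √(-1/34017 - 89) = √(-3027514/34017) = 7*I*√2101774362/34017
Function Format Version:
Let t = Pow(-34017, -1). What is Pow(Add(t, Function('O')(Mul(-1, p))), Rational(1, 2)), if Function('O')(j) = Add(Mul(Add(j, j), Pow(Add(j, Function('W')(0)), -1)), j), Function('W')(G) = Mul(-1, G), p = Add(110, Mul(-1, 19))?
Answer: Mul(Rational(7, 34017), I, Pow(2101774362, Rational(1, 2))) ≈ Mul(9.4340, I)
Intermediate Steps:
p = 91 (p = Add(110, -19) = 91)
Function('O')(j) = Add(2, j) (Function('O')(j) = Add(Mul(Add(j, j), Pow(Add(j, Mul(-1, 0)), -1)), j) = Add(Mul(Mul(2, j), Pow(Add(j, 0), -1)), j) = Add(Mul(Mul(2, j), Pow(j, -1)), j) = Add(2, j))
t = Rational(-1, 34017) ≈ -2.9397e-5
Pow(Add(t, Function('O')(Mul(-1, p))), Rational(1, 2)) = Pow(Add(Rational(-1, 34017), Add(2, Mul(-1, 91))), Rational(1, 2)) = Pow(Add(Rational(-1, 34017), Add(2, -91)), Rational(1, 2)) = Pow(Add(Rational(-1, 34017), -89), Rational(1, 2)) = Pow(Rational(-3027514, 34017), Rational(1, 2)) = Mul(Rational(7, 34017), I, Pow(2101774362, Rational(1, 2)))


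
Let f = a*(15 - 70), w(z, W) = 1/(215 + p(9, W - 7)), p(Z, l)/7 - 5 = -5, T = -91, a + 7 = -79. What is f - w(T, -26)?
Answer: 1016949/215 ≈ 4730.0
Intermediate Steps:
a = -86 (a = -7 - 79 = -86)
p(Z, l) = 0 (p(Z, l) = 35 + 7*(-5) = 35 - 35 = 0)
w(z, W) = 1/215 (w(z, W) = 1/(215 + 0) = 1/215)
f = 4730 (f = -86*(15 - 70) = -86*(-55) = 4730)
f - w(T, -26) = 4730 - 1*1/215 = 4730 - 1/215 = 1016949/215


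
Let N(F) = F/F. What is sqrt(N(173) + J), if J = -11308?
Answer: I*sqrt(11307) ≈ 106.33*I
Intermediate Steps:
N(F) = 1
sqrt(N(173) + J) = sqrt(1 - 11308) = sqrt(-11307) = I*sqrt(11307)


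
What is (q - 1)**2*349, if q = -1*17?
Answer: 113076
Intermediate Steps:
q = -17
(q - 1)**2*349 = (-17 - 1)**2*349 = (-18)**2*349 = 324*349 = 113076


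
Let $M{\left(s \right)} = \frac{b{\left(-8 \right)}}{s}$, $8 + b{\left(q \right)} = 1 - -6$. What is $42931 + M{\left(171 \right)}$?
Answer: $\frac{7341200}{171} \approx 42931.0$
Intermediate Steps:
$b{\left(q \right)} = -1$ ($b{\left(q \right)} = -8 + \left(1 - -6\right) = -8 + \left(1 + 6\right) = -8 + 7 = -1$)
$M{\left(s \right)} = - \frac{1}{s}$
$42931 + M{\left(171 \right)} = 42931 - \frac{1}{171} = \frac{7341200}{171}$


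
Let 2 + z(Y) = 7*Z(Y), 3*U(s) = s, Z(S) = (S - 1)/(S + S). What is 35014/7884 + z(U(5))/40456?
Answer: 1770652067/398693880 ≈ 4.4411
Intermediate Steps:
Z(S) = (-1 + S)/(2*S) (Z(S) = (-1 + S)/((2*S)) = (-1 + S)*(1/(2*S)) = (-1 + S)/(2*S))
U(s) = s/3
z(Y) = -2 + 7*(-1 + Y)/(2*Y) (z(Y) = -2 + 7*((-1 + Y)/(2*Y)) = -2 + 7*(-1 + Y)/(2*Y))
35014/7884 + z(U(5))/40456 = 35014/7884 + ((-7 + 3*((⅓)*5))/(2*(((⅓)*5))))/40456 = 35014*(1/7884) + ((-7 + 3*(5/3))/(2*(5/3)))*(1/40456) = 17507/3942 + ((½)*(⅗)*(-7 + 5))*(1/40456) = 17507/3942 + ((½)*(⅗)*(-2))*(1/40456) = 17507/3942 - ⅗*1/40456 = 17507/3942 - 3/202280 = 1770652067/398693880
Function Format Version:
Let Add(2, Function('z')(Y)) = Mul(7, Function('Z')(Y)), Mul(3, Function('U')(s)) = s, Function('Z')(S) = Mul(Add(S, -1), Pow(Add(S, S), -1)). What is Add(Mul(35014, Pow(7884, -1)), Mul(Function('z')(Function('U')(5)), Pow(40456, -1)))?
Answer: Rational(1770652067, 398693880) ≈ 4.4411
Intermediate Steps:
Function('Z')(S) = Mul(Rational(1, 2), Pow(S, -1), Add(-1, S)) (Function('Z')(S) = Mul(Add(-1, S), Pow(Mul(2, S), -1)) = Mul(Add(-1, S), Mul(Rational(1, 2), Pow(S, -1))) = Mul(Rational(1, 2), Pow(S, -1), Add(-1, S)))
Function('U')(s) = Mul(Rational(1, 3), s)
Function('z')(Y) = Add(-2, Mul(Rational(7, 2), Pow(Y, -1), Add(-1, Y))) (Function('z')(Y) = Add(-2, Mul(7, Mul(Rational(1, 2), Pow(Y, -1), Add(-1, Y)))) = Add(-2, Mul(Rational(7, 2), Pow(Y, -1), Add(-1, Y))))
Add(Mul(35014, Pow(7884, -1)), Mul(Function('z')(Function('U')(5)), Pow(40456, -1))) = Add(Mul(35014, Pow(7884, -1)), Mul(Mul(Rational(1, 2), Pow(Mul(Rational(1, 3), 5), -1), Add(-7, Mul(3, Mul(Rational(1, 3), 5)))), Pow(40456, -1))) = Add(Mul(35014, Rational(1, 7884)), Mul(Mul(Rational(1, 2), Pow(Rational(5, 3), -1), Add(-7, Mul(3, Rational(5, 3)))), Rational(1, 40456))) = Add(Rational(17507, 3942), Mul(Mul(Rational(1, 2), Rational(3, 5), Add(-7, 5)), Rational(1, 40456))) = Add(Rational(17507, 3942), Mul(Mul(Rational(1, 2), Rational(3, 5), -2), Rational(1, 40456))) = Add(Rational(17507, 3942), Mul(Rational(-3, 5), Rational(1, 40456))) = Add(Rational(17507, 3942), Rational(-3, 202280)) = Rational(1770652067, 398693880)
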